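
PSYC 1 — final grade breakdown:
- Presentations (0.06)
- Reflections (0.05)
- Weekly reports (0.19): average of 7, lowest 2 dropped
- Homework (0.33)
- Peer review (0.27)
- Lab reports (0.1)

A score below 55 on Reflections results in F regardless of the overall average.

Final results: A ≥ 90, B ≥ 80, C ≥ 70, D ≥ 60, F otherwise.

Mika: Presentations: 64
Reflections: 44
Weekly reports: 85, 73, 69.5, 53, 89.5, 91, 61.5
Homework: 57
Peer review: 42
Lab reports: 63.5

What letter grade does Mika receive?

Weekly reports: drop 53, 61.5 → average of remaining 5 = 408/5 = 81.6
Reflections score 44 < 55: minimum not met.
Weighted total:
  Presentations 64 × 0.06 = 3.84
  Reflections 44 × 0.05 = 2.2
  Weekly reports 81.6 × 0.19 = 15.504
  Homework 57 × 0.33 = 18.81
  Peer review 42 × 0.27 = 11.34
  Lab reports 63.5 × 0.1 = 6.35
Sum = 58.044
Because the Reflections minimum was not met, the result is F.

F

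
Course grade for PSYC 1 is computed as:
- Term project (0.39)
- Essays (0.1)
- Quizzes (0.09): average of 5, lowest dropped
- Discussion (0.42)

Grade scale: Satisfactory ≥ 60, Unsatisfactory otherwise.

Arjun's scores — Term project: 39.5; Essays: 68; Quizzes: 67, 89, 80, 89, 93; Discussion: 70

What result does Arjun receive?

Unsatisfactory

Quizzes: drop 67 → average of remaining 4 = 351/4 = 87.75
Weighted total:
  Term project 39.5 × 0.39 = 15.405
  Essays 68 × 0.1 = 6.8
  Quizzes 87.75 × 0.09 = 7.8975
  Discussion 70 × 0.42 = 29.4
Sum = 59.5025
59.5025 < 60 → Unsatisfactory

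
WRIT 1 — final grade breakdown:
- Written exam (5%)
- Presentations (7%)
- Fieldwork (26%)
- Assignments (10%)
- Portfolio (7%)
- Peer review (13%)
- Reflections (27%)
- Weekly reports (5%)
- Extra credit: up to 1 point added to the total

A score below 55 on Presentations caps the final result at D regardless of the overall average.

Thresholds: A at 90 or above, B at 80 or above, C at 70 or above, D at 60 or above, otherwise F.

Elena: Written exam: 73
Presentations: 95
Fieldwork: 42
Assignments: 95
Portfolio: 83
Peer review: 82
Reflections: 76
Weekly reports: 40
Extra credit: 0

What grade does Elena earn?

D

Presentations score 95 ≥ 55: minimum met.
Weighted total:
  Written exam 73 × 0.05 = 3.65
  Presentations 95 × 0.07 = 6.65
  Fieldwork 42 × 0.26 = 10.92
  Assignments 95 × 0.1 = 9.5
  Portfolio 83 × 0.07 = 5.81
  Peer review 82 × 0.13 = 10.66
  Reflections 76 × 0.27 = 20.52
  Weekly reports 40 × 0.05 = 2
Sum = 69.71
Extra credit: 69.71 + 0 = 69.71
69.71 is ≥ 60 and < 70 → D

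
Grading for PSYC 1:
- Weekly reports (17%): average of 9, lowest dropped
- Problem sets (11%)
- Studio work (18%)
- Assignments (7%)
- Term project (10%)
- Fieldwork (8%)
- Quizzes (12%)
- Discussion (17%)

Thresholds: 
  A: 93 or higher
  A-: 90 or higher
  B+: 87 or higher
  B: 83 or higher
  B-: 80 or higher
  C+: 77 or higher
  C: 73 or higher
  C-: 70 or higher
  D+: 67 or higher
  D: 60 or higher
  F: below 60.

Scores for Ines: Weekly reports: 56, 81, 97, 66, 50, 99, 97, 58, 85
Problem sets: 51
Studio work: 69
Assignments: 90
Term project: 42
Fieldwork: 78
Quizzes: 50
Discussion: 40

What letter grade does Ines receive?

Weekly reports: drop 50 → average of remaining 8 = 639/8 = 79.875
Weighted total:
  Weekly reports 79.875 × 0.17 = 13.57875
  Problem sets 51 × 0.11 = 5.61
  Studio work 69 × 0.18 = 12.42
  Assignments 90 × 0.07 = 6.3
  Term project 42 × 0.1 = 4.2
  Fieldwork 78 × 0.08 = 6.24
  Quizzes 50 × 0.12 = 6
  Discussion 40 × 0.17 = 6.8
Sum = 61.14875
61.14875 is ≥ 60 and < 67 → D

D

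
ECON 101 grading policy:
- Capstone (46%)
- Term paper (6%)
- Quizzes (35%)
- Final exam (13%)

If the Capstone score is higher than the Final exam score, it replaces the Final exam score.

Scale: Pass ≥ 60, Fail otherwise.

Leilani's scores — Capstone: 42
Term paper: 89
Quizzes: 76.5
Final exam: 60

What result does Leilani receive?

Fail

Capstone (42) ≤ Final exam (60), so Final exam stays at 60.
Weighted total:
  Capstone 42 × 0.46 = 19.32
  Term paper 89 × 0.06 = 5.34
  Quizzes 76.5 × 0.35 = 26.775
  Final exam 60 × 0.13 = 7.8
Sum = 59.235
59.235 < 60 → Fail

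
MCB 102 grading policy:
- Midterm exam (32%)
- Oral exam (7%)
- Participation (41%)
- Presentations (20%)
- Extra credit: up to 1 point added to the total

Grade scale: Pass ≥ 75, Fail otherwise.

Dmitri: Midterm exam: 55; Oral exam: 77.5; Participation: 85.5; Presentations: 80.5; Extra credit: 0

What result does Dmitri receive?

Weighted total:
  Midterm exam 55 × 0.32 = 17.6
  Oral exam 77.5 × 0.07 = 5.425
  Participation 85.5 × 0.41 = 35.055
  Presentations 80.5 × 0.2 = 16.1
Sum = 74.18
Extra credit: 74.18 + 0 = 74.18
74.18 < 75 → Fail

Fail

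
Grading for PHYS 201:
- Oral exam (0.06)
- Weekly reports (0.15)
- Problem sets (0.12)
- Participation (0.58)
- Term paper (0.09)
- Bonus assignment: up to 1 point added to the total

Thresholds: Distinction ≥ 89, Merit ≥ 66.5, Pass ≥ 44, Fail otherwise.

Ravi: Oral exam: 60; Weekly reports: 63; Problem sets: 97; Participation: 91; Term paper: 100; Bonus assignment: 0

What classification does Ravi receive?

Weighted total:
  Oral exam 60 × 0.06 = 3.6
  Weekly reports 63 × 0.15 = 9.45
  Problem sets 97 × 0.12 = 11.64
  Participation 91 × 0.58 = 52.78
  Term paper 100 × 0.09 = 9
Sum = 86.47
Bonus assignment: 86.47 + 0 = 86.47
86.47 is ≥ 66.5 and < 89 → Merit

Merit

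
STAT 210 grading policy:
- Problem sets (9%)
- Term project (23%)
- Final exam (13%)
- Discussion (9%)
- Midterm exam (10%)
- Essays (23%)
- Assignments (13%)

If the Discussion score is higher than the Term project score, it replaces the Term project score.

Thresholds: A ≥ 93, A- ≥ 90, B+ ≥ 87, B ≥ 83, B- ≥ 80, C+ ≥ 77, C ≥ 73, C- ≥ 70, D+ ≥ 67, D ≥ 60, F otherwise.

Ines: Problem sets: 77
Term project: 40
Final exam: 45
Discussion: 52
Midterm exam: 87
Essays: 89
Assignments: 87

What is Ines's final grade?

Discussion (52) > Term project (40), so Term project counts as 52.
Weighted total:
  Problem sets 77 × 0.09 = 6.93
  Term project 52 × 0.23 = 11.96
  Final exam 45 × 0.13 = 5.85
  Discussion 52 × 0.09 = 4.68
  Midterm exam 87 × 0.1 = 8.7
  Essays 89 × 0.23 = 20.47
  Assignments 87 × 0.13 = 11.31
Sum = 69.9
69.9 is ≥ 67 and < 70 → D+

D+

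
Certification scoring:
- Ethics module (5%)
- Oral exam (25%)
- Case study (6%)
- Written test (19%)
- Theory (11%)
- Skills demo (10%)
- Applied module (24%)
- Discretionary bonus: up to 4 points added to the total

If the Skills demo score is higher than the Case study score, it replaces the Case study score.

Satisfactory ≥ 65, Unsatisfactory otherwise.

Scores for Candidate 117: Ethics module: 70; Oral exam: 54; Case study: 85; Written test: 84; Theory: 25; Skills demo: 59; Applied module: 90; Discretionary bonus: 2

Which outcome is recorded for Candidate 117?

Skills demo (59) ≤ Case study (85), so Case study stays at 85.
Weighted total:
  Ethics module 70 × 0.05 = 3.5
  Oral exam 54 × 0.25 = 13.5
  Case study 85 × 0.06 = 5.1
  Written test 84 × 0.19 = 15.96
  Theory 25 × 0.11 = 2.75
  Skills demo 59 × 0.1 = 5.9
  Applied module 90 × 0.24 = 21.6
Sum = 68.31
Discretionary bonus: 68.31 + 2 = 70.31
70.31 ≥ 65 → Satisfactory

Satisfactory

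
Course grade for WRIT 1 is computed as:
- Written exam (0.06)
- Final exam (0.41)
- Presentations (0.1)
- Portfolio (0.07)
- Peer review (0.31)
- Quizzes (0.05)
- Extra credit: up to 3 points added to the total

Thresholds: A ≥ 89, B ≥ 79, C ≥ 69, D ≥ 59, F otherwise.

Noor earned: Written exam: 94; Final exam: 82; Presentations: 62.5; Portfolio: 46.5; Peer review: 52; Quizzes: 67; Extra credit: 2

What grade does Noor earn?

Weighted total:
  Written exam 94 × 0.06 = 5.64
  Final exam 82 × 0.41 = 33.62
  Presentations 62.5 × 0.1 = 6.25
  Portfolio 46.5 × 0.07 = 3.255
  Peer review 52 × 0.31 = 16.12
  Quizzes 67 × 0.05 = 3.35
Sum = 68.235
Extra credit: 68.235 + 2 = 70.235
70.235 is ≥ 69 and < 79 → C

C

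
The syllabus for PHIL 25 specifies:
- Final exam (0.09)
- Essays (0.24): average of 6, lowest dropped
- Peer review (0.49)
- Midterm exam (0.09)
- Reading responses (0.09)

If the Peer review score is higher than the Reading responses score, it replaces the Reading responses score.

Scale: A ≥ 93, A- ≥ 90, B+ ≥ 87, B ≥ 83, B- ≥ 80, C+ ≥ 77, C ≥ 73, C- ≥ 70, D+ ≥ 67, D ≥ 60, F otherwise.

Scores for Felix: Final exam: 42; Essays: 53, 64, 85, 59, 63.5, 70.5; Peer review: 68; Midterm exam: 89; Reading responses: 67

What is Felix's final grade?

Essays: drop 53 → average of remaining 5 = 342/5 = 68.4
Peer review (68) > Reading responses (67), so Reading responses counts as 68.
Weighted total:
  Final exam 42 × 0.09 = 3.78
  Essays 68.4 × 0.24 = 16.416
  Peer review 68 × 0.49 = 33.32
  Midterm exam 89 × 0.09 = 8.01
  Reading responses 68 × 0.09 = 6.12
Sum = 67.646
67.646 is ≥ 67 and < 70 → D+

D+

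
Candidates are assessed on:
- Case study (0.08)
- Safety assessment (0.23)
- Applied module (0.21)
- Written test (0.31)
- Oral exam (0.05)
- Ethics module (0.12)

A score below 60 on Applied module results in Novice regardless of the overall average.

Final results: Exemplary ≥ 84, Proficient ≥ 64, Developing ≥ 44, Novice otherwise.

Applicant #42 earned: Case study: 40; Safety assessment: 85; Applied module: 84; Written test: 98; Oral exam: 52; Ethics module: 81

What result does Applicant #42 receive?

Proficient

Applied module score 84 ≥ 60: minimum met.
Weighted total:
  Case study 40 × 0.08 = 3.2
  Safety assessment 85 × 0.23 = 19.55
  Applied module 84 × 0.21 = 17.64
  Written test 98 × 0.31 = 30.38
  Oral exam 52 × 0.05 = 2.6
  Ethics module 81 × 0.12 = 9.72
Sum = 83.09
83.09 is ≥ 64 and < 84 → Proficient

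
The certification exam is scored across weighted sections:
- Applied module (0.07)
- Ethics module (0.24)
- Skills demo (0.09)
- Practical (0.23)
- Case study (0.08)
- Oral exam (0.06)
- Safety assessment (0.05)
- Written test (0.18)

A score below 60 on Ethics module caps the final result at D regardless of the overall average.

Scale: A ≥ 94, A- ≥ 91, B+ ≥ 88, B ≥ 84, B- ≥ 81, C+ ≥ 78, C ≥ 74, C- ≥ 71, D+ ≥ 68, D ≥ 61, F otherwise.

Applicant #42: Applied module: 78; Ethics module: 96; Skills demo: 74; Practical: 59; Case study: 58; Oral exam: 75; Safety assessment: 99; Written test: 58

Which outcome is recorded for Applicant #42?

Ethics module score 96 ≥ 60: minimum met.
Weighted total:
  Applied module 78 × 0.07 = 5.46
  Ethics module 96 × 0.24 = 23.04
  Skills demo 74 × 0.09 = 6.66
  Practical 59 × 0.23 = 13.57
  Case study 58 × 0.08 = 4.64
  Oral exam 75 × 0.06 = 4.5
  Safety assessment 99 × 0.05 = 4.95
  Written test 58 × 0.18 = 10.44
Sum = 73.26
73.26 is ≥ 71 and < 74 → C-

C-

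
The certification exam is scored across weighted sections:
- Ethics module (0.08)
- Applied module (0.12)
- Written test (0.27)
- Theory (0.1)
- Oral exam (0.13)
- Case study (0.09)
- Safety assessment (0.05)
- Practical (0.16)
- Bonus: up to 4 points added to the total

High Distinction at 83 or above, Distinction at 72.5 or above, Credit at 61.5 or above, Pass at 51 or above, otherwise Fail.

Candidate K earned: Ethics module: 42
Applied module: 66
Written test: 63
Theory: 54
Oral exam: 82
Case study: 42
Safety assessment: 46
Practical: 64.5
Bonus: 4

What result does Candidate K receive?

Credit

Weighted total:
  Ethics module 42 × 0.08 = 3.36
  Applied module 66 × 0.12 = 7.92
  Written test 63 × 0.27 = 17.01
  Theory 54 × 0.1 = 5.4
  Oral exam 82 × 0.13 = 10.66
  Case study 42 × 0.09 = 3.78
  Safety assessment 46 × 0.05 = 2.3
  Practical 64.5 × 0.16 = 10.32
Sum = 60.75
Bonus: 60.75 + 4 = 64.75
64.75 is ≥ 61.5 and < 72.5 → Credit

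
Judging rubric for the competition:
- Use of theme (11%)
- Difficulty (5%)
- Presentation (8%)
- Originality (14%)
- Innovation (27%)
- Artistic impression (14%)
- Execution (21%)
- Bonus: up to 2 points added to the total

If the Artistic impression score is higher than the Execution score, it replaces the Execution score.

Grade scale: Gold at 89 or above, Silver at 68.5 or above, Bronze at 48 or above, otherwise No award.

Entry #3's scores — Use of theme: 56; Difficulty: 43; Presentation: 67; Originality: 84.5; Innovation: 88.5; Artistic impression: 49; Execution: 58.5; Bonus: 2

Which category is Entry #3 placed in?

Silver

Artistic impression (49) ≤ Execution (58.5), so Execution stays at 58.5.
Weighted total:
  Use of theme 56 × 0.11 = 6.16
  Difficulty 43 × 0.05 = 2.15
  Presentation 67 × 0.08 = 5.36
  Originality 84.5 × 0.14 = 11.83
  Innovation 88.5 × 0.27 = 23.895
  Artistic impression 49 × 0.14 = 6.86
  Execution 58.5 × 0.21 = 12.285
Sum = 68.54
Bonus: 68.54 + 2 = 70.54
70.54 is ≥ 68.5 and < 89 → Silver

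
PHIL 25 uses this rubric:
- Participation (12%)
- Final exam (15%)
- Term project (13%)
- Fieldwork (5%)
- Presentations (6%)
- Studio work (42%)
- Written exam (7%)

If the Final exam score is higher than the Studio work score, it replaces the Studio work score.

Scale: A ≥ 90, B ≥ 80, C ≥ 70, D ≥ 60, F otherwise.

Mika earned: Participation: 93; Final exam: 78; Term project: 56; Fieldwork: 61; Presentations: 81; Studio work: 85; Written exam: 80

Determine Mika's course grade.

C

Final exam (78) ≤ Studio work (85), so Studio work stays at 85.
Weighted total:
  Participation 93 × 0.12 = 11.16
  Final exam 78 × 0.15 = 11.7
  Term project 56 × 0.13 = 7.28
  Fieldwork 61 × 0.05 = 3.05
  Presentations 81 × 0.06 = 4.86
  Studio work 85 × 0.42 = 35.7
  Written exam 80 × 0.07 = 5.6
Sum = 79.35
79.35 is ≥ 70 and < 80 → C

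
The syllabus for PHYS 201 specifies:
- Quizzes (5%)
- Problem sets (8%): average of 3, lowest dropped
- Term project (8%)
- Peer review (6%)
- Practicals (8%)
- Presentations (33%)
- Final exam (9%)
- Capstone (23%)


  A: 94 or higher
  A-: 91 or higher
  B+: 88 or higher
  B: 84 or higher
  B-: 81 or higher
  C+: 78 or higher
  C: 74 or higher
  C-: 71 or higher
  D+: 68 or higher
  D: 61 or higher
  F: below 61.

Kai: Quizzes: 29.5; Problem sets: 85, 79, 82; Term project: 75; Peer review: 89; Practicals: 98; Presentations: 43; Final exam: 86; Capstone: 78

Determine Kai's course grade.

D

Problem sets: drop 79 → average of remaining 2 = 167/2 = 83.5
Weighted total:
  Quizzes 29.5 × 0.05 = 1.475
  Problem sets 83.5 × 0.08 = 6.68
  Term project 75 × 0.08 = 6
  Peer review 89 × 0.06 = 5.34
  Practicals 98 × 0.08 = 7.84
  Presentations 43 × 0.33 = 14.19
  Final exam 86 × 0.09 = 7.74
  Capstone 78 × 0.23 = 17.94
Sum = 67.205
67.205 is ≥ 61 and < 68 → D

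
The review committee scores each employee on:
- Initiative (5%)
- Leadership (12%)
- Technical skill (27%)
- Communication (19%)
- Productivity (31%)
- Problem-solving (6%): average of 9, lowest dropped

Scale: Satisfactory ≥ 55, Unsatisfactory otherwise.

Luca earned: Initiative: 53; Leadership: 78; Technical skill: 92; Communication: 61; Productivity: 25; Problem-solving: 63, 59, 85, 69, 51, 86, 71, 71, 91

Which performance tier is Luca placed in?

Satisfactory

Problem-solving: drop 51 → average of remaining 8 = 595/8 = 74.375
Weighted total:
  Initiative 53 × 0.05 = 2.65
  Leadership 78 × 0.12 = 9.36
  Technical skill 92 × 0.27 = 24.84
  Communication 61 × 0.19 = 11.59
  Productivity 25 × 0.31 = 7.75
  Problem-solving 74.375 × 0.06 = 4.4625
Sum = 60.6525
60.6525 ≥ 55 → Satisfactory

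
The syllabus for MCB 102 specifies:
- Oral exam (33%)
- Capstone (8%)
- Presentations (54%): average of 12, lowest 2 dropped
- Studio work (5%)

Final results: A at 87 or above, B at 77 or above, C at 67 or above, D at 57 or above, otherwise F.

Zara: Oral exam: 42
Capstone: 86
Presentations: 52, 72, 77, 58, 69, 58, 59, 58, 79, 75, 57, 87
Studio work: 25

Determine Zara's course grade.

D

Presentations: drop 52, 57 → average of remaining 10 = 692/10 = 69.2
Weighted total:
  Oral exam 42 × 0.33 = 13.86
  Capstone 86 × 0.08 = 6.88
  Presentations 69.2 × 0.54 = 37.368
  Studio work 25 × 0.05 = 1.25
Sum = 59.358
59.358 is ≥ 57 and < 67 → D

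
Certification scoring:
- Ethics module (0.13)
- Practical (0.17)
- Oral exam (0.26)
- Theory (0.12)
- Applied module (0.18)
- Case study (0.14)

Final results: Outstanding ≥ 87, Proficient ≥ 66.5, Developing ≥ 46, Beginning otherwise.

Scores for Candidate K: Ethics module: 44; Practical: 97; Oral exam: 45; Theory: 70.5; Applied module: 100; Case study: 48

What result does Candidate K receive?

Proficient

Weighted total:
  Ethics module 44 × 0.13 = 5.72
  Practical 97 × 0.17 = 16.49
  Oral exam 45 × 0.26 = 11.7
  Theory 70.5 × 0.12 = 8.46
  Applied module 100 × 0.18 = 18
  Case study 48 × 0.14 = 6.72
Sum = 67.09
67.09 is ≥ 66.5 and < 87 → Proficient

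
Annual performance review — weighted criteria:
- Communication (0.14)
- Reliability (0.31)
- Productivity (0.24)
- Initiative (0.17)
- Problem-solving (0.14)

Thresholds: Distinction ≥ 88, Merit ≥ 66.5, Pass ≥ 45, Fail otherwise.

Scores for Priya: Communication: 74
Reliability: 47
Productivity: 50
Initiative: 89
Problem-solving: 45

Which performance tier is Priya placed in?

Weighted total:
  Communication 74 × 0.14 = 10.36
  Reliability 47 × 0.31 = 14.57
  Productivity 50 × 0.24 = 12
  Initiative 89 × 0.17 = 15.13
  Problem-solving 45 × 0.14 = 6.3
Sum = 58.36
58.36 is ≥ 45 and < 66.5 → Pass

Pass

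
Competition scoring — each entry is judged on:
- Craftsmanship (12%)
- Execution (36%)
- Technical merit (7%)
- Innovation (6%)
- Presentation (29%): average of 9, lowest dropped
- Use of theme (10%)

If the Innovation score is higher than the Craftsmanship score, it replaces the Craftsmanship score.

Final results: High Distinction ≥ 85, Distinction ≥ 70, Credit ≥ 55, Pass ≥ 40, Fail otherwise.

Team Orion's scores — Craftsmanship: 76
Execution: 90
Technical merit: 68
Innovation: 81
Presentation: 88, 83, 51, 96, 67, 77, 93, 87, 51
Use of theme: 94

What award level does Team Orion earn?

Presentation: drop 51 → average of remaining 8 = 642/8 = 80.25
Innovation (81) > Craftsmanship (76), so Craftsmanship counts as 81.
Weighted total:
  Craftsmanship 81 × 0.12 = 9.72
  Execution 90 × 0.36 = 32.4
  Technical merit 68 × 0.07 = 4.76
  Innovation 81 × 0.06 = 4.86
  Presentation 80.25 × 0.29 = 23.2725
  Use of theme 94 × 0.1 = 9.4
Sum = 84.4125
84.4125 is ≥ 70 and < 85 → Distinction

Distinction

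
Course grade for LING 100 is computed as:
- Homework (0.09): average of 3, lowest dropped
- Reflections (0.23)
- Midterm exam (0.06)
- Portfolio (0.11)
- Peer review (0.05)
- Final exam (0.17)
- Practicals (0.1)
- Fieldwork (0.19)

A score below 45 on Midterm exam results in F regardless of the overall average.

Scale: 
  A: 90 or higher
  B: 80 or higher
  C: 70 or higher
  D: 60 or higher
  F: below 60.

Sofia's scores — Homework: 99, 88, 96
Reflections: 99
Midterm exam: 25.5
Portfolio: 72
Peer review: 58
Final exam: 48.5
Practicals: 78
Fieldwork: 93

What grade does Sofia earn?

F

Homework: drop 88 → average of remaining 2 = 195/2 = 97.5
Midterm exam score 25.5 < 45: minimum not met.
Weighted total:
  Homework 97.5 × 0.09 = 8.775
  Reflections 99 × 0.23 = 22.77
  Midterm exam 25.5 × 0.06 = 1.53
  Portfolio 72 × 0.11 = 7.92
  Peer review 58 × 0.05 = 2.9
  Final exam 48.5 × 0.17 = 8.245
  Practicals 78 × 0.1 = 7.8
  Fieldwork 93 × 0.19 = 17.67
Sum = 77.61
Because the Midterm exam minimum was not met, the result is F.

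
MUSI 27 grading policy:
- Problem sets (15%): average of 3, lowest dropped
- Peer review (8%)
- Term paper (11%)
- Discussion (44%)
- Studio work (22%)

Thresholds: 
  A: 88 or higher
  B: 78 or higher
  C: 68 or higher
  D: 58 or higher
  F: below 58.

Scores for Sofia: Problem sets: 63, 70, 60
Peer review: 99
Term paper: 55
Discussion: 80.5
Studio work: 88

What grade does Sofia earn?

Problem sets: drop 60 → average of remaining 2 = 133/2 = 66.5
Weighted total:
  Problem sets 66.5 × 0.15 = 9.975
  Peer review 99 × 0.08 = 7.92
  Term paper 55 × 0.11 = 6.05
  Discussion 80.5 × 0.44 = 35.42
  Studio work 88 × 0.22 = 19.36
Sum = 78.725
78.725 is ≥ 78 and < 88 → B

B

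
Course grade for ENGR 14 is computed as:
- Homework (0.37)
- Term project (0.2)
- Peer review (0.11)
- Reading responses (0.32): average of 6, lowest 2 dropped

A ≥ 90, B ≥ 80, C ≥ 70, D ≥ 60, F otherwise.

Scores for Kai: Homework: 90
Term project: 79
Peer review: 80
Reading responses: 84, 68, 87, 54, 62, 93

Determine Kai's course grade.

Reading responses: drop 54, 62 → average of remaining 4 = 332/4 = 83
Weighted total:
  Homework 90 × 0.37 = 33.3
  Term project 79 × 0.2 = 15.8
  Peer review 80 × 0.11 = 8.8
  Reading responses 83 × 0.32 = 26.56
Sum = 84.46
84.46 is ≥ 80 and < 90 → B

B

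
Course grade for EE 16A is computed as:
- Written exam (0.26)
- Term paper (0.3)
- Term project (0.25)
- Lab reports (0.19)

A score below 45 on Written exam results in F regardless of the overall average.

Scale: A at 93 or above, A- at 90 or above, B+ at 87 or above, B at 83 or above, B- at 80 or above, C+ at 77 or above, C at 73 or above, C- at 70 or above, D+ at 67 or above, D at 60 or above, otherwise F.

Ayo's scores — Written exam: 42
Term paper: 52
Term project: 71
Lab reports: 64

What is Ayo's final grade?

F

Written exam score 42 < 45: minimum not met.
Weighted total:
  Written exam 42 × 0.26 = 10.92
  Term paper 52 × 0.3 = 15.6
  Term project 71 × 0.25 = 17.75
  Lab reports 64 × 0.19 = 12.16
Sum = 56.43
Because the Written exam minimum was not met, the result is F.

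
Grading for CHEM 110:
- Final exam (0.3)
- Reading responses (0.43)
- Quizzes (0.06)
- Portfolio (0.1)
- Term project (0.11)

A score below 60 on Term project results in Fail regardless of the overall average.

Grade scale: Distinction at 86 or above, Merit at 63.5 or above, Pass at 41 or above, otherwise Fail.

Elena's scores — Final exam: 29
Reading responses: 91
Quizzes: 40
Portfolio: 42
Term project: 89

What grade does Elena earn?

Merit

Term project score 89 ≥ 60: minimum met.
Weighted total:
  Final exam 29 × 0.3 = 8.7
  Reading responses 91 × 0.43 = 39.13
  Quizzes 40 × 0.06 = 2.4
  Portfolio 42 × 0.1 = 4.2
  Term project 89 × 0.11 = 9.79
Sum = 64.22
64.22 is ≥ 63.5 and < 86 → Merit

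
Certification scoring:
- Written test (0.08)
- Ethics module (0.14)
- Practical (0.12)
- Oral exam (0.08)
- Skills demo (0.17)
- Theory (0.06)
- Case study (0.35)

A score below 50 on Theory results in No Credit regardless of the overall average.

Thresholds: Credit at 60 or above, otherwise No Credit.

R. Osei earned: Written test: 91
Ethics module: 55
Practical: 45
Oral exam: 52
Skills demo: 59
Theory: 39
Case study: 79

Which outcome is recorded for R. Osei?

No Credit

Theory score 39 < 50: minimum not met.
Weighted total:
  Written test 91 × 0.08 = 7.28
  Ethics module 55 × 0.14 = 7.7
  Practical 45 × 0.12 = 5.4
  Oral exam 52 × 0.08 = 4.16
  Skills demo 59 × 0.17 = 10.03
  Theory 39 × 0.06 = 2.34
  Case study 79 × 0.35 = 27.65
Sum = 64.56
Because the Theory minimum was not met, the result is No Credit.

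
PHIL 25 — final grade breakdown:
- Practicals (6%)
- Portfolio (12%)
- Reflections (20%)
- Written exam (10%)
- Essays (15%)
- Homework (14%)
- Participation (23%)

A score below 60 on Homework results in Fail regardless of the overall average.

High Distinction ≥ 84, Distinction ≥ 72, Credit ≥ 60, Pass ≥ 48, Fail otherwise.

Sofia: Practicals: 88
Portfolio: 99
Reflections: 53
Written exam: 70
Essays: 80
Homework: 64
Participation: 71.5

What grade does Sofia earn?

Homework score 64 ≥ 60: minimum met.
Weighted total:
  Practicals 88 × 0.06 = 5.28
  Portfolio 99 × 0.12 = 11.88
  Reflections 53 × 0.2 = 10.6
  Written exam 70 × 0.1 = 7
  Essays 80 × 0.15 = 12
  Homework 64 × 0.14 = 8.96
  Participation 71.5 × 0.23 = 16.445
Sum = 72.165
72.165 is ≥ 72 and < 84 → Distinction

Distinction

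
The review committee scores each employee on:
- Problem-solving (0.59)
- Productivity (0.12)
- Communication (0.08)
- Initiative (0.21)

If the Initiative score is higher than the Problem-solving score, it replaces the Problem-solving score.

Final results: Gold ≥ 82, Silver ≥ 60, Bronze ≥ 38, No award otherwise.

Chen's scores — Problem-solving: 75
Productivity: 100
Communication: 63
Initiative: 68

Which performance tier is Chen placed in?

Initiative (68) ≤ Problem-solving (75), so Problem-solving stays at 75.
Weighted total:
  Problem-solving 75 × 0.59 = 44.25
  Productivity 100 × 0.12 = 12
  Communication 63 × 0.08 = 5.04
  Initiative 68 × 0.21 = 14.28
Sum = 75.57
75.57 is ≥ 60 and < 82 → Silver

Silver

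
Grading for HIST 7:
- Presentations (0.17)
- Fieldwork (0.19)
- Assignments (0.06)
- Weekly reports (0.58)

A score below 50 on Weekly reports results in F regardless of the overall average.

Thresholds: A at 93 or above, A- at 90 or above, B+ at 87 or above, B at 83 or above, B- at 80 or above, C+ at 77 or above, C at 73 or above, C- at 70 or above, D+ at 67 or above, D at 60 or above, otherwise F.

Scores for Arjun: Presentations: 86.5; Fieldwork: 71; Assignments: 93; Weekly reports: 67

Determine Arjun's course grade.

C-

Weekly reports score 67 ≥ 50: minimum met.
Weighted total:
  Presentations 86.5 × 0.17 = 14.705
  Fieldwork 71 × 0.19 = 13.49
  Assignments 93 × 0.06 = 5.58
  Weekly reports 67 × 0.58 = 38.86
Sum = 72.635
72.635 is ≥ 70 and < 73 → C-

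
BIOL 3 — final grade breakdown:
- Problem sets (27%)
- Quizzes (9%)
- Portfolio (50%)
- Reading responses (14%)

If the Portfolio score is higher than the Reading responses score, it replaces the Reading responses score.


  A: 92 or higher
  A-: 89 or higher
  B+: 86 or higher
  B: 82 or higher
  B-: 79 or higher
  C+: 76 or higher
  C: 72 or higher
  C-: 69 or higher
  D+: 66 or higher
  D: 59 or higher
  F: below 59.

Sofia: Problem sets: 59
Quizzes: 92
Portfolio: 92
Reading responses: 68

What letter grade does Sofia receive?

Portfolio (92) > Reading responses (68), so Reading responses counts as 92.
Weighted total:
  Problem sets 59 × 0.27 = 15.93
  Quizzes 92 × 0.09 = 8.28
  Portfolio 92 × 0.5 = 46
  Reading responses 92 × 0.14 = 12.88
Sum = 83.09
83.09 is ≥ 82 and < 86 → B

B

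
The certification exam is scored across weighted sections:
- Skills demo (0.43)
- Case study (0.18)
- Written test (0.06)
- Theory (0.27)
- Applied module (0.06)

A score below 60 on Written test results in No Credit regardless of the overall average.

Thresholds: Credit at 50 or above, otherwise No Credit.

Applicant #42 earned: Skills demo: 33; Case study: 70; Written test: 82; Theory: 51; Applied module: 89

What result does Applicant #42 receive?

Written test score 82 ≥ 60: minimum met.
Weighted total:
  Skills demo 33 × 0.43 = 14.19
  Case study 70 × 0.18 = 12.6
  Written test 82 × 0.06 = 4.92
  Theory 51 × 0.27 = 13.77
  Applied module 89 × 0.06 = 5.34
Sum = 50.82
50.82 ≥ 50 → Credit

Credit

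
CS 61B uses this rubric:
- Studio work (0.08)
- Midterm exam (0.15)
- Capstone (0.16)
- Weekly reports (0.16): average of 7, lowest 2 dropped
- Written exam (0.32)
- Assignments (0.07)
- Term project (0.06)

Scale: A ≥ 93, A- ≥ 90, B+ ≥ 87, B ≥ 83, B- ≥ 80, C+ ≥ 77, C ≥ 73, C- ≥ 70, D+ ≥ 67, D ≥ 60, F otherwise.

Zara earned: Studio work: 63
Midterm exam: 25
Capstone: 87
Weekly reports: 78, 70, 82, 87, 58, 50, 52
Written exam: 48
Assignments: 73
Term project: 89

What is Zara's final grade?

D

Weekly reports: drop 50, 52 → average of remaining 5 = 375/5 = 75
Weighted total:
  Studio work 63 × 0.08 = 5.04
  Midterm exam 25 × 0.15 = 3.75
  Capstone 87 × 0.16 = 13.92
  Weekly reports 75 × 0.16 = 12
  Written exam 48 × 0.32 = 15.36
  Assignments 73 × 0.07 = 5.11
  Term project 89 × 0.06 = 5.34
Sum = 60.52
60.52 is ≥ 60 and < 67 → D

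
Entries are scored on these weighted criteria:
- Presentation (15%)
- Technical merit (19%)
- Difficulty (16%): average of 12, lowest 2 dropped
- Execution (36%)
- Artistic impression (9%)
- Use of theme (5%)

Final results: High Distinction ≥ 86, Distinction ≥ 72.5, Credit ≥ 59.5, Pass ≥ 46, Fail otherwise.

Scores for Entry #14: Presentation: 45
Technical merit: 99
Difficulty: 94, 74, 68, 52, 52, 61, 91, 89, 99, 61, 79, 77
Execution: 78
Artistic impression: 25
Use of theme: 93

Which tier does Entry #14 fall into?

Difficulty: drop 52, 52 → average of remaining 10 = 793/10 = 79.3
Weighted total:
  Presentation 45 × 0.15 = 6.75
  Technical merit 99 × 0.19 = 18.81
  Difficulty 79.3 × 0.16 = 12.688
  Execution 78 × 0.36 = 28.08
  Artistic impression 25 × 0.09 = 2.25
  Use of theme 93 × 0.05 = 4.65
Sum = 73.228
73.228 is ≥ 72.5 and < 86 → Distinction

Distinction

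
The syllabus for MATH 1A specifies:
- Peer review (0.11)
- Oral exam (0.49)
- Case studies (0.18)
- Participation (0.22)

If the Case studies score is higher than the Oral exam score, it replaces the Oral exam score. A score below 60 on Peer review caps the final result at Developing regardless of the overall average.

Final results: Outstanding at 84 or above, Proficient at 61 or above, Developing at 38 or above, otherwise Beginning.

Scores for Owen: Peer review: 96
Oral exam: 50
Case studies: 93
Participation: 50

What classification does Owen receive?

Case studies (93) > Oral exam (50), so Oral exam counts as 93.
Peer review score 96 ≥ 60: minimum met.
Weighted total:
  Peer review 96 × 0.11 = 10.56
  Oral exam 93 × 0.49 = 45.57
  Case studies 93 × 0.18 = 16.74
  Participation 50 × 0.22 = 11
Sum = 83.87
83.87 is ≥ 61 and < 84 → Proficient

Proficient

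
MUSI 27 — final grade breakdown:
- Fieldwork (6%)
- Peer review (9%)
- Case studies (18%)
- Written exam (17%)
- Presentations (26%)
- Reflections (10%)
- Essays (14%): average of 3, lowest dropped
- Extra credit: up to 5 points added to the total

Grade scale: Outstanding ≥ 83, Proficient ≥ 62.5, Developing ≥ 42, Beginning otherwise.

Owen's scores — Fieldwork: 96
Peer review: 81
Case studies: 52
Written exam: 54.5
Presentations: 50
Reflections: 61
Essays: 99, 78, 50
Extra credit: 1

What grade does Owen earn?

Proficient

Essays: drop 50 → average of remaining 2 = 177/2 = 88.5
Weighted total:
  Fieldwork 96 × 0.06 = 5.76
  Peer review 81 × 0.09 = 7.29
  Case studies 52 × 0.18 = 9.36
  Written exam 54.5 × 0.17 = 9.265
  Presentations 50 × 0.26 = 13
  Reflections 61 × 0.1 = 6.1
  Essays 88.5 × 0.14 = 12.39
Sum = 63.165
Extra credit: 63.165 + 1 = 64.165
64.165 is ≥ 62.5 and < 83 → Proficient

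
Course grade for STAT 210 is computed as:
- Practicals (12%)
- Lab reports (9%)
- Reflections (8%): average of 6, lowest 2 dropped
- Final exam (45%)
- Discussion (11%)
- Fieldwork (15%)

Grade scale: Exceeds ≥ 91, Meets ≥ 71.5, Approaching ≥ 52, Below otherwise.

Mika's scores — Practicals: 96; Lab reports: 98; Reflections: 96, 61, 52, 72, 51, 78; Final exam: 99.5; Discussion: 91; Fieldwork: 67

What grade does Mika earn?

Exceeds

Reflections: drop 51, 52 → average of remaining 4 = 307/4 = 76.75
Weighted total:
  Practicals 96 × 0.12 = 11.52
  Lab reports 98 × 0.09 = 8.82
  Reflections 76.75 × 0.08 = 6.14
  Final exam 99.5 × 0.45 = 44.775
  Discussion 91 × 0.11 = 10.01
  Fieldwork 67 × 0.15 = 10.05
Sum = 91.315
91.315 ≥ 91 → Exceeds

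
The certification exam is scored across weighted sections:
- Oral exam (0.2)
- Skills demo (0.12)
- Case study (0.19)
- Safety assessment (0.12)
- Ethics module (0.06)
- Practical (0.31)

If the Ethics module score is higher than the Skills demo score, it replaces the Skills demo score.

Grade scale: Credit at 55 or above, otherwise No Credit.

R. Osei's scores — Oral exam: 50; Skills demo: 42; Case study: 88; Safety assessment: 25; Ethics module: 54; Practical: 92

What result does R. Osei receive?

Credit

Ethics module (54) > Skills demo (42), so Skills demo counts as 54.
Weighted total:
  Oral exam 50 × 0.2 = 10
  Skills demo 54 × 0.12 = 6.48
  Case study 88 × 0.19 = 16.72
  Safety assessment 25 × 0.12 = 3
  Ethics module 54 × 0.06 = 3.24
  Practical 92 × 0.31 = 28.52
Sum = 67.96
67.96 ≥ 55 → Credit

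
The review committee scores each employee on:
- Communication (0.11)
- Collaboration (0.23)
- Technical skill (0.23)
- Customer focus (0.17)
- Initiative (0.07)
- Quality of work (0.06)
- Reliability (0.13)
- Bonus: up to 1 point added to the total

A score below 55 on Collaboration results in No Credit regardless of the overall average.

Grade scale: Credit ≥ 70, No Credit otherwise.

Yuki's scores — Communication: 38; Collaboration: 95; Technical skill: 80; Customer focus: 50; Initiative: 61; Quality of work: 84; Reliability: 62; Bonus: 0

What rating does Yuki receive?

Credit

Collaboration score 95 ≥ 55: minimum met.
Weighted total:
  Communication 38 × 0.11 = 4.18
  Collaboration 95 × 0.23 = 21.85
  Technical skill 80 × 0.23 = 18.4
  Customer focus 50 × 0.17 = 8.5
  Initiative 61 × 0.07 = 4.27
  Quality of work 84 × 0.06 = 5.04
  Reliability 62 × 0.13 = 8.06
Sum = 70.3
Bonus: 70.3 + 0 = 70.3
70.3 ≥ 70 → Credit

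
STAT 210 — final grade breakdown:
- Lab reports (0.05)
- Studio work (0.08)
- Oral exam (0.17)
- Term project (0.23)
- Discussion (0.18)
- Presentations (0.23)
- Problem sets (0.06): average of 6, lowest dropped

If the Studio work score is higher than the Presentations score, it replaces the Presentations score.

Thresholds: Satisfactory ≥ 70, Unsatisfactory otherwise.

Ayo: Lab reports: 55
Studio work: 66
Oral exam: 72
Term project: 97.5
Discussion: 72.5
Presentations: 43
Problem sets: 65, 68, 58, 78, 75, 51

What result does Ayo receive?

Satisfactory

Problem sets: drop 51 → average of remaining 5 = 344/5 = 68.8
Studio work (66) > Presentations (43), so Presentations counts as 66.
Weighted total:
  Lab reports 55 × 0.05 = 2.75
  Studio work 66 × 0.08 = 5.28
  Oral exam 72 × 0.17 = 12.24
  Term project 97.5 × 0.23 = 22.425
  Discussion 72.5 × 0.18 = 13.05
  Presentations 66 × 0.23 = 15.18
  Problem sets 68.8 × 0.06 = 4.128
Sum = 75.053
75.053 ≥ 70 → Satisfactory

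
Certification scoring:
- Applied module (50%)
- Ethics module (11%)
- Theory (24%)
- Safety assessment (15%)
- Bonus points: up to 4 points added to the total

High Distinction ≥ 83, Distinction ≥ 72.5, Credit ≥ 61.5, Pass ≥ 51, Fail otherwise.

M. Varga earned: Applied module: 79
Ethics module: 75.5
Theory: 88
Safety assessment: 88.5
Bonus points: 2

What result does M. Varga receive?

Weighted total:
  Applied module 79 × 0.5 = 39.5
  Ethics module 75.5 × 0.11 = 8.305
  Theory 88 × 0.24 = 21.12
  Safety assessment 88.5 × 0.15 = 13.275
Sum = 82.2
Bonus points: 82.2 + 2 = 84.2
84.2 ≥ 83 → High Distinction

High Distinction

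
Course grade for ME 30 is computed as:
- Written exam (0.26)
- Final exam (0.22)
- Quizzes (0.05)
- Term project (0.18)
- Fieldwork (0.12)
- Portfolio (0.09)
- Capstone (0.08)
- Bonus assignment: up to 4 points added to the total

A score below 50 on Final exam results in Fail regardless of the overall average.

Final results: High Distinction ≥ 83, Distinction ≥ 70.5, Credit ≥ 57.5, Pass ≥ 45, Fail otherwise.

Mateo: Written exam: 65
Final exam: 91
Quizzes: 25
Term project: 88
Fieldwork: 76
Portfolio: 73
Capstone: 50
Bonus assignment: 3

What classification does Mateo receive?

Distinction

Final exam score 91 ≥ 50: minimum met.
Weighted total:
  Written exam 65 × 0.26 = 16.9
  Final exam 91 × 0.22 = 20.02
  Quizzes 25 × 0.05 = 1.25
  Term project 88 × 0.18 = 15.84
  Fieldwork 76 × 0.12 = 9.12
  Portfolio 73 × 0.09 = 6.57
  Capstone 50 × 0.08 = 4
Sum = 73.7
Bonus assignment: 73.7 + 3 = 76.7
76.7 is ≥ 70.5 and < 83 → Distinction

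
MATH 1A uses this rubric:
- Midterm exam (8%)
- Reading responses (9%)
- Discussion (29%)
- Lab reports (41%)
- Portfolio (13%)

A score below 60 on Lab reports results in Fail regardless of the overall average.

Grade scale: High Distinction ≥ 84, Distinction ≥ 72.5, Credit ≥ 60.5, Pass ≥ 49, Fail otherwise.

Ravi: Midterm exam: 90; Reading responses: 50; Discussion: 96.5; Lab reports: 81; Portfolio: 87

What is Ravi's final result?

Lab reports score 81 ≥ 60: minimum met.
Weighted total:
  Midterm exam 90 × 0.08 = 7.2
  Reading responses 50 × 0.09 = 4.5
  Discussion 96.5 × 0.29 = 27.985
  Lab reports 81 × 0.41 = 33.21
  Portfolio 87 × 0.13 = 11.31
Sum = 84.205
84.205 ≥ 84 → High Distinction

High Distinction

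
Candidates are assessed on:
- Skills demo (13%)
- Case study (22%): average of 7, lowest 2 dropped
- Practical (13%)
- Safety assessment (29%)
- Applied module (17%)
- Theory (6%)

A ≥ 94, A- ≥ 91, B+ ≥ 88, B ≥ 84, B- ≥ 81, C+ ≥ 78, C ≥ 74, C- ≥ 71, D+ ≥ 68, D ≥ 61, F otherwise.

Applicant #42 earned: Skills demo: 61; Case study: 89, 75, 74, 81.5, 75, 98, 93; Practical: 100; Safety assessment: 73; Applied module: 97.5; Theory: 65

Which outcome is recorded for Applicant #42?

Case study: drop 74, 75 → average of remaining 5 = 436.5/5 = 87.3
Weighted total:
  Skills demo 61 × 0.13 = 7.93
  Case study 87.3 × 0.22 = 19.206
  Practical 100 × 0.13 = 13
  Safety assessment 73 × 0.29 = 21.17
  Applied module 97.5 × 0.17 = 16.575
  Theory 65 × 0.06 = 3.9
Sum = 81.781
81.781 is ≥ 81 and < 84 → B-

B-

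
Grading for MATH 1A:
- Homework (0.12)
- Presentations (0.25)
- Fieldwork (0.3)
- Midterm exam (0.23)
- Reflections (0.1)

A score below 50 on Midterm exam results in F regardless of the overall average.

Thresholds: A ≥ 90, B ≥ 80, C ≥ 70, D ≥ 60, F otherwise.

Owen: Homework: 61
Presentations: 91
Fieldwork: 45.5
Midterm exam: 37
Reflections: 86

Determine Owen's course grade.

Midterm exam score 37 < 50: minimum not met.
Weighted total:
  Homework 61 × 0.12 = 7.32
  Presentations 91 × 0.25 = 22.75
  Fieldwork 45.5 × 0.3 = 13.65
  Midterm exam 37 × 0.23 = 8.51
  Reflections 86 × 0.1 = 8.6
Sum = 60.83
Because the Midterm exam minimum was not met, the result is F.

F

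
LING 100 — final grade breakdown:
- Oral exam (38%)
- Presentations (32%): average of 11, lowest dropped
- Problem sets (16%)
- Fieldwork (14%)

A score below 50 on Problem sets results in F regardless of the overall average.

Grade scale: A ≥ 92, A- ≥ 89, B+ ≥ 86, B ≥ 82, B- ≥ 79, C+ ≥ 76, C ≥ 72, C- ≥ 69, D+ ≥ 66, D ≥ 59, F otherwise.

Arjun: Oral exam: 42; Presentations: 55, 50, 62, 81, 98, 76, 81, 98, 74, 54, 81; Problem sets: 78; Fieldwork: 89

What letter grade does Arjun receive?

D

Presentations: drop 50 → average of remaining 10 = 760/10 = 76
Problem sets score 78 ≥ 50: minimum met.
Weighted total:
  Oral exam 42 × 0.38 = 15.96
  Presentations 76 × 0.32 = 24.32
  Problem sets 78 × 0.16 = 12.48
  Fieldwork 89 × 0.14 = 12.46
Sum = 65.22
65.22 is ≥ 59 and < 66 → D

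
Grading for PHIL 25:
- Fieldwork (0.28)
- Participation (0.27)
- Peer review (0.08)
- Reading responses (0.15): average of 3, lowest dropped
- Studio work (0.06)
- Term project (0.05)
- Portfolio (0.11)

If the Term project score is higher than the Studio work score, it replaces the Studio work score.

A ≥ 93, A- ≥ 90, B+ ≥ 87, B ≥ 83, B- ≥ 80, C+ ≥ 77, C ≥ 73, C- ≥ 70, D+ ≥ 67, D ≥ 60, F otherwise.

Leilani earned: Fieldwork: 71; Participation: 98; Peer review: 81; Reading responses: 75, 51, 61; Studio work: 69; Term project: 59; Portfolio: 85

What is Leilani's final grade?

Reading responses: drop 51 → average of remaining 2 = 136/2 = 68
Term project (59) ≤ Studio work (69), so Studio work stays at 69.
Weighted total:
  Fieldwork 71 × 0.28 = 19.88
  Participation 98 × 0.27 = 26.46
  Peer review 81 × 0.08 = 6.48
  Reading responses 68 × 0.15 = 10.2
  Studio work 69 × 0.06 = 4.14
  Term project 59 × 0.05 = 2.95
  Portfolio 85 × 0.11 = 9.35
Sum = 79.46
79.46 is ≥ 77 and < 80 → C+

C+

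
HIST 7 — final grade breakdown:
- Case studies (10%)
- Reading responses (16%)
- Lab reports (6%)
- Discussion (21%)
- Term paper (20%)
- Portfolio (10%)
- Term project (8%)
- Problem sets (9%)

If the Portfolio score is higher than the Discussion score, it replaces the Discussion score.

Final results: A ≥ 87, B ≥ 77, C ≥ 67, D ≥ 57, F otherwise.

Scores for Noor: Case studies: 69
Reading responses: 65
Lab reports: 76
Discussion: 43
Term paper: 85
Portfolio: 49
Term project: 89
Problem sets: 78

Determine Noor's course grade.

Portfolio (49) > Discussion (43), so Discussion counts as 49.
Weighted total:
  Case studies 69 × 0.1 = 6.9
  Reading responses 65 × 0.16 = 10.4
  Lab reports 76 × 0.06 = 4.56
  Discussion 49 × 0.21 = 10.29
  Term paper 85 × 0.2 = 17
  Portfolio 49 × 0.1 = 4.9
  Term project 89 × 0.08 = 7.12
  Problem sets 78 × 0.09 = 7.02
Sum = 68.19
68.19 is ≥ 67 and < 77 → C

C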